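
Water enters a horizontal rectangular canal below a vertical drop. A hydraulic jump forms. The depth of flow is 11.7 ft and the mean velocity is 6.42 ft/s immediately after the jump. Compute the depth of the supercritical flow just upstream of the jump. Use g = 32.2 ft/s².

y₁ = 2.16 ft

Fr₂ = V₂/√(g·y₂) = 6.42/√(32.2×11.7) = 0.331.
The Bélanger relation is symmetric: y₁/y₂ = ½[√(1 + 8Fr₂²) − 1] = ½[√1.875 − 1] = 0.185.
y₁ = 0.185 × 11.7 = 2.16 ft.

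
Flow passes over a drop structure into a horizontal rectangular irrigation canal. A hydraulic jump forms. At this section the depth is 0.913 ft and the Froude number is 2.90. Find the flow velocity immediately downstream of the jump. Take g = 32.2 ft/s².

Fr₁ = 2.90 (given).
Sequent-depth ratio: y₂/y₁ = ½[√(1 + 8Fr₁²) − 1] = ½[√68.28 − 1] = 3.63.
y₂ = 3.63 × 0.913 = 3.32 ft.
V₁ = Fr₁·√(g·y₁) = 2.90×√(32.2×0.913) = 15.7 ft/s; q = V₁·y₁ = 14.4 ft²/s.
V₂ = q/y₂ = 14.4/3.32 = 4.33 ft/s.

V₂ = 4.33 ft/s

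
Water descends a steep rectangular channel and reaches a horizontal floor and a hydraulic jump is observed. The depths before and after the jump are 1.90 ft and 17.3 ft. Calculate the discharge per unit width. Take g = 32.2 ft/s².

For a rectangular channel the momentum equation gives q² = ½·g·y₁·y₂·(y₁ + y₂) = ½×32.2×1.90×17.3×19.2 = 10161.
q = √10161 = 101 ft²/s.

q = 101 ft²/s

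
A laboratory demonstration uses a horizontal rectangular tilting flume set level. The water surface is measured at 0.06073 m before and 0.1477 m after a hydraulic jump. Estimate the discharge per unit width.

For a rectangular channel the momentum equation gives q² = ½·g·y₁·y₂·(y₁ + y₂) = ½×9.81×0.06073×0.1477×0.2084 = 0.009170.
q = √0.009170 = 0.09576 m²/s.

q = 0.09576 m²/s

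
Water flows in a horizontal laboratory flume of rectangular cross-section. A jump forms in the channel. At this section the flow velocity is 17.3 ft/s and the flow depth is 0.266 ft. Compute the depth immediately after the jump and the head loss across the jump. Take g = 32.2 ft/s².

y₂ = 2.09 ft; ΔE = 2.74 ft

Fr₁ = V₁/√(g·y₁) = 17.3/√(32.2×0.266) = 5.91.
Bélanger equation: y₂/y₁ = ½[√(1 + 8Fr₁²) − 1] = ½[√280.5 − 1] = 7.87.
y₂ = 7.87 × 0.266 = 2.09 ft.
Head loss: ΔE = (y₂ − y₁)³/(4y₁y₂) = (2.09 − 0.266)³/(4×0.266×2.09) = 6.12/2.23 = 2.74 ft.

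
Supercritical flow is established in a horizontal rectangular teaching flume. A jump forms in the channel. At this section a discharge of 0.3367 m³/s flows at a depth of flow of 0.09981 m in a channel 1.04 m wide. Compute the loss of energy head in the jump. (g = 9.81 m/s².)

ΔE = 0.1896 m

q = Q/b = 0.3367/1.04 = 0.3237 m²/s; V₁ = q/y₁ = 3.244 m/s. Fr₁ = V₁/√(g·y₁) = 3.278.
From the momentum equation for a rectangular channel, y₂/y₁ = ½[√(1 + 8Fr₁²) − 1] = ½[√86.964 − 1] = 4.163.
y₂ = 4.163 × 0.09981 = 0.4155 m.
V₂ = q/y₂ = 0.3237/0.4155 = 0.7792 m/s. E₁ = y₁ + V₁²/2g = 0.6361 m; E₂ = y₂ + V₂²/2g = 0.4464 m. ΔE = E₁ − E₂ = 0.1896 m.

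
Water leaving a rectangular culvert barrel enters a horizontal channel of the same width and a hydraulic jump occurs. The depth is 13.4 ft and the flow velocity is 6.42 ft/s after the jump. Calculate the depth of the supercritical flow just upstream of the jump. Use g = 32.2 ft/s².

y₁ = 2.20 ft

Fr₂ = V₂/√(g·y₂) = 6.42/√(32.2×13.4) = 0.309.
From the momentum equation (using Fr₂), y₁/y₂ = ½[√(1 + 8Fr₂²) − 1] = ½[√1.764 − 1] = 0.164.
y₁ = 0.164 × 13.4 = 2.20 ft.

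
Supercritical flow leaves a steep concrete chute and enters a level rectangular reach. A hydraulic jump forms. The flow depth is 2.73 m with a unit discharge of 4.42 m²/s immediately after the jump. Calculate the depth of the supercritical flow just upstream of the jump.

V₂ = q/y₂ = 4.42/2.73 = 1.62 m/s; Fr₂ = V₂/√(g·y₂) = 0.313.
Since the conjugate-depth ratio holds either way, y₁/y₂ = ½[√(1 + 8Fr₂²) − 1] = ½[√1.783 − 1] = 0.168.
y₁ = 0.168 × 2.73 = 0.458 m.

y₁ = 0.458 m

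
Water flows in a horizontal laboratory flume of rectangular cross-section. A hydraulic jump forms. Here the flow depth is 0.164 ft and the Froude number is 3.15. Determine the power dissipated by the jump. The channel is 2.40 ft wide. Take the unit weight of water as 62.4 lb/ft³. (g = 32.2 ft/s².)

Fr₁ = 3.15 (given).
Conjugate-depth relation: y₂/y₁ = ½[√(1 + 8Fr₁²) − 1] = ½[√80.38 − 1] = 3.98.
y₂ = 3.98 × 0.164 = 0.653 ft.
Head loss: ΔE = (y₂ − y₁)³/(4y₁y₂) = (0.653 − 0.164)³/(4×0.164×0.653) = 0.117/0.428 = 0.273 ft.
V₁ = Fr₁·√(g·y₁) = 3.15×√(32.2×0.164) = 7.24 ft/s; q = V₁·y₁ = 1.19 ft²/s. Q = q·b = 1.19 × 2.40 = 2.85 cfs. P = γ·Q·ΔE/550 = 62.4 × 2.85 × 0.273 / 550 = 0.0883 hp.

P = 0.0883 hp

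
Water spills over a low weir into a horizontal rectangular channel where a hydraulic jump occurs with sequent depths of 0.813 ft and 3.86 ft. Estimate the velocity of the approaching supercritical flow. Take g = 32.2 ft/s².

For a rectangular channel the momentum equation gives q² = ½·g·y₁·y₂·(y₁ + y₂) = ½×32.2×0.813×3.86×4.67 = 236.
q = √236 = 15.4 ft²/s.
V₁ = q/y₁ = 15.4/0.813 = 18.9 ft/s.

V₁ = 18.9 ft/s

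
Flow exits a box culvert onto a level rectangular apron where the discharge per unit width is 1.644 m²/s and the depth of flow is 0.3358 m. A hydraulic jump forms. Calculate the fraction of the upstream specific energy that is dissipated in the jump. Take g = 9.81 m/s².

ΔE/E₁ = 0.208 (20.8%)

V₁ = q/y₁ = 1.644/0.3358 = 4.896 m/s. Fr₁ = V₁/√(g·y₁) = 4.896/√(9.81×0.3358) = 2.697.
From the momentum equation for a rectangular channel, y₂/y₁ = ½[√(1 + 8Fr₁²) − 1] = ½[√59.208 − 1] = 3.347.
y₂ = 3.347 × 0.3358 = 1.124 m.
E₁ = y₁ + V₁²/2g = 1.557 m. ΔE = (y₂ − y₁)³/(4y₁y₂) = 0.3244 m. ΔE/E₁ = 0.3244/1.557 = 0.208.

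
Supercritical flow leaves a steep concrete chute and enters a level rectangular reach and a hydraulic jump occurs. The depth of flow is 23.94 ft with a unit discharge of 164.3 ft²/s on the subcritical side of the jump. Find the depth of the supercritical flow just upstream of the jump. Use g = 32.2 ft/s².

y₁ = 2.635 ft

V₂ = q/y₂ = 164.3/23.94 = 6.863 ft/s; Fr₂ = V₂/√(g·y₂) = 0.2472.
From the momentum equation (using Fr₂), y₁/y₂ = ½[√(1 + 8Fr₂²) − 1] = ½[√1.4888 − 1] = 0.1101.
y₁ = 0.1101 × 23.94 = 2.635 ft.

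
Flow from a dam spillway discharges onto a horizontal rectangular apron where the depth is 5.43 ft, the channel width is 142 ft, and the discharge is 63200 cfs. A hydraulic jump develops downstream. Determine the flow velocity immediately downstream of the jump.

V₂ = 9.90 ft/s

q = Q/b = 63200/142 = 445 ft²/s; V₁ = q/y₁ = 82.0 ft/s. Fr₁ = V₁/√(g·y₁) = 6.20.
By Bélanger, y₂/y₁ = ½[√(1 + 8Fr₁²) − 1] = ½[√308.4 − 1] = 8.28.
y₂ = 8.28 × 5.43 = 45.0 ft.
V₂ = q/y₂ = 445/45.0 = 9.90 ft/s.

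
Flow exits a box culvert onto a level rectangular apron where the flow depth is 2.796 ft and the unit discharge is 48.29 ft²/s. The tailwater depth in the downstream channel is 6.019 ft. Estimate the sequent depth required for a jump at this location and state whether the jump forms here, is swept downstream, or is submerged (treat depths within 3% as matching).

y₂ = 5.934 ft; the jump forms here

V₁ = q/y₁ = 48.29/2.796 = 17.27 ft/s. Fr₁ = V₁/√(g·y₁) = 17.27/√(32.2×2.796) = 1.820.
From the momentum equation for a rectangular channel, y₂/y₁ = ½[√(1 + 8Fr₁²) − 1] = ½[√27.506 − 1] = 2.122.
y₂ = 2.122 × 2.796 = 5.934 ft.
Tailwater y_tw = 6.019 ft: y_tw ≈ y₂, so the jump forms here.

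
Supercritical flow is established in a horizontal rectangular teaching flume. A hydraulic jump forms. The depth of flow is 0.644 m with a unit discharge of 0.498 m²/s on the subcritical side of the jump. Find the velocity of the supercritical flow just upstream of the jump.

V₁ = 4.75 m/s

V₂ = q/y₂ = 0.498/0.644 = 0.773 m/s; Fr₂ = V₂/√(g·y₂) = 0.308.
From the momentum equation (using Fr₂), y₁/y₂ = ½[√(1 + 8Fr₂²) − 1] = ½[√1.757 − 1] = 0.163.
y₁ = 0.163 × 0.644 = 0.105 m.
V₁ = q/y₁ = 0.498/0.105 = 4.75 m/s.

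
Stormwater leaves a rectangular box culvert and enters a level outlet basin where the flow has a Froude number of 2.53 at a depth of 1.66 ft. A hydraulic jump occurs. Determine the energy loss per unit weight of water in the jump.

ΔE = 1.26 ft

Fr₁ = 2.53 (given).
Bélanger equation: y₂/y₁ = ½[√(1 + 8Fr₁²) − 1] = ½[√52.21 − 1] = 3.11.
y₂ = 3.11 × 1.66 = 5.17 ft.
Head loss: ΔE = (y₂ − y₁)³/(4y₁y₂) = (5.17 − 1.66)³/(4×1.66×5.17) = 43.1/34.3 = 1.26 ft.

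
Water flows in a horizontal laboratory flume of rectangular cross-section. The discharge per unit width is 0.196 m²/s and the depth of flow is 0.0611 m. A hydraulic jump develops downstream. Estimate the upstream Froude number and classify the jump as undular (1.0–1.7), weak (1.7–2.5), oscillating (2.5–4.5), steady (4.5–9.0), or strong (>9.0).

Fr₁ = 4.14; oscillating jump

V₁ = q/y₁ = 0.196/0.0611 = 3.21 m/s. Fr₁ = V₁/√(g·y₁) = 3.21/√(9.81×0.0611) = 4.14.
Fr₁ = 4.14 lies in the oscillating range.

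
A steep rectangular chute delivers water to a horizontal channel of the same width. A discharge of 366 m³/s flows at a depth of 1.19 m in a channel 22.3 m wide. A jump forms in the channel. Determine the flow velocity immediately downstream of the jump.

V₂ = 2.64 m/s

q = Q/b = 366/22.3 = 16.4 m²/s; V₁ = q/y₁ = 13.8 m/s. Fr₁ = V₁/√(g·y₁) = 4.04.
Conjugate-depth relation: y₂/y₁ = ½[√(1 + 8Fr₁²) − 1] = ½[√131.4 − 1] = 5.23.
y₂ = 5.23 × 1.19 = 6.22 m.
V₂ = q/y₂ = 16.4/6.22 = 2.64 m/s.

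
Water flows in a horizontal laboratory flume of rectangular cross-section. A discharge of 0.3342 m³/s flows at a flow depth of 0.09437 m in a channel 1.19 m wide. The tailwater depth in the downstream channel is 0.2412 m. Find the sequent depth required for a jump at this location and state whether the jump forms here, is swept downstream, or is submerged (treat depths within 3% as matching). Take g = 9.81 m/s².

y₂ = 0.3683 m; the jump is swept downstream

q = Q/b = 0.3342/1.19 = 0.2808 m²/s; V₁ = q/y₁ = 2.976 m/s. Fr₁ = V₁/√(g·y₁) = 3.093.
Bélanger equation: y₂/y₁ = ½[√(1 + 8Fr₁²) − 1] = ½[√77.531 − 1] = 3.903.
y₂ = 3.903 × 0.09437 = 0.3683 m.
Tailwater y_tw = 0.2412 m: y_tw < y₂, so the jump is swept downstream.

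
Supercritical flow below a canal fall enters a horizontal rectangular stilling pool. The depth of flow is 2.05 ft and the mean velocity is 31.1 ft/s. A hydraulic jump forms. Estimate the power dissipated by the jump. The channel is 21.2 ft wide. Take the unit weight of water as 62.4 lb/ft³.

Fr₁ = V₁/√(g·y₁) = 31.1/√(32.2×2.05) = 3.83.
Conjugate-depth relation: y₂/y₁ = ½[√(1 + 8Fr₁²) − 1] = ½[√118.2 − 1] = 4.94.
y₂ = 4.94 × 2.05 = 10.1 ft.
q = V₁·y₁ = 31.1 × 2.05 = 63.8 ft²/s. V₂ = q/y₂ = 63.8/10.1 = 6.30 ft/s. E₁ = y₁ + V₁²/2g = 17.1 ft; E₂ = y₂ + V₂²/2g = 10.7 ft. ΔE = E₁ − E₂ = 6.33 ft.
Q = q·b = 63.8 × 21.2 = 1352 cfs. P = γ·Q·ΔE/550 = 62.4 × 1352 × 6.33 / 550 = 971 hp.

P = 971 hp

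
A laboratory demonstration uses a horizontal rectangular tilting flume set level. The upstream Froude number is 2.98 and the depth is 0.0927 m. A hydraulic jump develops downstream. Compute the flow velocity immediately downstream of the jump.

Fr₁ = 2.98 (given).
By Bélanger, y₂/y₁ = ½[√(1 + 8Fr₁²) − 1] = ½[√72.04 − 1] = 3.74.
y₂ = 3.74 × 0.0927 = 0.347 m.
V₁ = Fr₁·√(g·y₁) = 2.98×√(9.81×0.0927) = 2.84 m/s; q = V₁·y₁ = 0.263 m²/s.
V₂ = q/y₂ = 0.263/0.347 = 0.759 m/s.

V₂ = 0.759 m/s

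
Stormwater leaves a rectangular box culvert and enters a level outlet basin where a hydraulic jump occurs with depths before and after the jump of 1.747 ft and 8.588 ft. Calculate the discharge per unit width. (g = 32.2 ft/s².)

For a rectangular channel the momentum equation gives q² = ½·g·y₁·y₂·(y₁ + y₂) = ½×32.2×1.747×8.588×10.33 = 2496.
q = √2496 = 49.96 ft²/s.

q = 49.96 ft²/s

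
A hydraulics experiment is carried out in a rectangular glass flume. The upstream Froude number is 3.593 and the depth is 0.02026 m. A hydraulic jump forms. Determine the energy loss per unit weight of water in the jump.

ΔE = 0.05156 m

Fr₁ = 3.593 (given).
By Bélanger, y₂/y₁ = ½[√(1 + 8Fr₁²) − 1] = ½[√104.28 − 1] = 4.606.
y₂ = 4.606 × 0.02026 = 0.09331 m.
V₁ = Fr₁·√(g·y₁) = 3.593×√(9.81×0.02026) = 1.602 m/s; q = V₁·y₁ = 0.03245 m²/s. V₂ = q/y₂ = 0.03245/0.09331 = 0.3478 m/s. E₁ = y₁ + V₁²/2g = 0.1510 m; E₂ = y₂ + V₂²/2g = 0.09948 m. ΔE = E₁ − E₂ = 0.05156 m.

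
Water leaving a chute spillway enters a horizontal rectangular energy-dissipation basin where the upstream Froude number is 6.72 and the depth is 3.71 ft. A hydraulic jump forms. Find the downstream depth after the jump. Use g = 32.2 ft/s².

Fr₁ = 6.72 (given).
Bélanger equation: y₂/y₁ = ½[√(1 + 8Fr₁²) − 1] = ½[√362.3 − 1] = 9.02.
y₂ = 9.02 × 3.71 = 33.5 ft.

y₂ = 33.5 ft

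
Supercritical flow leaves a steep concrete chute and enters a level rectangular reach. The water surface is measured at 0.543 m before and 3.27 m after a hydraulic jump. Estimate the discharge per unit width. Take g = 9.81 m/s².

q = 5.76 m²/s

For a rectangular channel the momentum equation gives q² = ½·g·y₁·y₂·(y₁ + y₂) = ½×9.81×0.543×3.27×3.81 = 33.2.
q = √33.2 = 5.76 m²/s.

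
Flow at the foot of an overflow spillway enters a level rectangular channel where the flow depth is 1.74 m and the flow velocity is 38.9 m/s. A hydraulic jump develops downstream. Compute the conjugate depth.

y₂ = 22.3 m

Fr₁ = V₁/√(g·y₁) = 38.9/√(9.81×1.74) = 9.42.
By Bélanger, y₂/y₁ = ½[√(1 + 8Fr₁²) − 1] = ½[√710.2 − 1] = 12.8.
y₂ = 12.8 × 1.74 = 22.3 m.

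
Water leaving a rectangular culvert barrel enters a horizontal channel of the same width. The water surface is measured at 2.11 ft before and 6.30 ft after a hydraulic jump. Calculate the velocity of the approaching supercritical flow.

V₁ = 20.1 ft/s

For a rectangular channel the momentum equation gives q² = ½·g·y₁·y₂·(y₁ + y₂) = ½×32.2×2.11×6.30×8.41 = 1800.
q = √1800 = 42.4 ft²/s.
V₁ = q/y₁ = 42.4/2.11 = 20.1 ft/s.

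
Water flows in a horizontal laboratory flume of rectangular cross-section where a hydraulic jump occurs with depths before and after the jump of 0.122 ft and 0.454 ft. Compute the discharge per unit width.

For a rectangular channel the momentum equation gives q² = ½·g·y₁·y₂·(y₁ + y₂) = ½×32.2×0.122×0.454×0.576 = 0.514.
q = √0.514 = 0.717 ft²/s.

q = 0.717 ft²/s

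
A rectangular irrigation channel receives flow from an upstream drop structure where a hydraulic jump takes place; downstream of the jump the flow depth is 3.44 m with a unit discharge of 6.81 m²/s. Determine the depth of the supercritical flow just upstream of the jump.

V₂ = q/y₂ = 6.81/3.44 = 1.98 m/s; Fr₂ = V₂/√(g·y₂) = 0.341.
Since the conjugate-depth ratio holds either way, y₁/y₂ = ½[√(1 + 8Fr₂²) − 1] = ½[√1.929 − 1] = 0.194.
y₁ = 0.194 × 3.44 = 0.669 m.

y₁ = 0.669 m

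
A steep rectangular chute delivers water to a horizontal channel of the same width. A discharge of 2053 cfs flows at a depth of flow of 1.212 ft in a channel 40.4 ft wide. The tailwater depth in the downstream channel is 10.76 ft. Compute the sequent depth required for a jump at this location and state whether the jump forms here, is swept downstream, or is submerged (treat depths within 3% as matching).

q = Q/b = 2053/40.4 = 50.82 ft²/s; V₁ = q/y₁ = 41.93 ft/s. Fr₁ = V₁/√(g·y₁) = 6.712.
Sequent-depth ratio: y₂/y₁ = ½[√(1 + 8Fr₁²) − 1] = ½[√361.36 − 1] = 9.005.
y₂ = 9.005 × 1.212 = 10.91 ft.
Tailwater y_tw = 10.76 ft: y_tw ≈ y₂, so the jump forms here.

y₂ = 10.91 ft; the jump forms here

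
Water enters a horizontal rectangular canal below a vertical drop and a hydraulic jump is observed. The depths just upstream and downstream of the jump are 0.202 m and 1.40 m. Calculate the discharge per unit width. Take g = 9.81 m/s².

For a rectangular channel the momentum equation gives q² = ½·g·y₁·y₂·(y₁ + y₂) = ½×9.81×0.202×1.40×1.60 = 2.22.
q = √2.22 = 1.49 m²/s.

q = 1.49 m²/s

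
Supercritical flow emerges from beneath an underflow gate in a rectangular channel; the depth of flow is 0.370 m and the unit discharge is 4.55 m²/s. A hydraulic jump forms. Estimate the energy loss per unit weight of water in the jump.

ΔE = 4.78 m

V₁ = q/y₁ = 4.55/0.370 = 12.3 m/s. Fr₁ = V₁/√(g·y₁) = 12.3/√(9.81×0.370) = 6.45.
By Bélanger, y₂/y₁ = ½[√(1 + 8Fr₁²) − 1] = ½[√334.3 − 1] = 8.64.
y₂ = 8.64 × 0.370 = 3.20 m.
Head loss: ΔE = (y₂ − y₁)³/(4y₁y₂) = (3.20 − 0.370)³/(4×0.370×3.20) = 22.6/4.73 = 4.78 m.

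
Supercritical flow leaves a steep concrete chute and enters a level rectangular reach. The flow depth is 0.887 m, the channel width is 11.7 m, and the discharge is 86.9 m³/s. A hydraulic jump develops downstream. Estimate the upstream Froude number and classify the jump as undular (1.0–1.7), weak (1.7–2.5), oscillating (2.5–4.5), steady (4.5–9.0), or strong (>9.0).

q = Q/b = 86.9/11.7 = 7.43 m²/s; V₁ = q/y₁ = 8.37 m/s. Fr₁ = V₁/√(g·y₁) = 2.84.
Fr₁ = 2.84 lies in the oscillating range.

Fr₁ = 2.84; oscillating jump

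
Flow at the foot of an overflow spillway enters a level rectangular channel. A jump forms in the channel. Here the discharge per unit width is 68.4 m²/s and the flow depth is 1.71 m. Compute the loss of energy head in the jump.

V₁ = q/y₁ = 68.4/1.71 = 40.0 m/s. Fr₁ = V₁/√(g·y₁) = 40.0/√(9.81×1.71) = 9.77.
From the momentum equation for a rectangular channel, y₂/y₁ = ½[√(1 + 8Fr₁²) − 1] = ½[√764.0 − 1] = 13.3.
y₂ = 13.3 × 1.71 = 22.8 m.
Head loss: ΔE = (y₂ − y₁)³/(4y₁y₂) = (22.8 − 1.71)³/(4×1.71×22.8) = 9352/156 = 60.0 m.

ΔE = 60.0 m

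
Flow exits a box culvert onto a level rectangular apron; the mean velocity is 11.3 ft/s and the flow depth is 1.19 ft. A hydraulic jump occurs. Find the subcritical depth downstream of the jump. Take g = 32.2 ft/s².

y₂ = 2.53 ft

Fr₁ = V₁/√(g·y₁) = 11.3/√(32.2×1.19) = 1.83.
By Bélanger, y₂/y₁ = ½[√(1 + 8Fr₁²) − 1] = ½[√27.66 − 1] = 2.13.
y₂ = 2.13 × 1.19 = 2.53 ft.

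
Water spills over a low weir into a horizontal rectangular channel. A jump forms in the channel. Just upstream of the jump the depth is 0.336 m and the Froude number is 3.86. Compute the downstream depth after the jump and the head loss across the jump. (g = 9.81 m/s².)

Fr₁ = 3.86 (given).
Bélanger equation: y₂/y₁ = ½[√(1 + 8Fr₁²) − 1] = ½[√120.2 − 1] = 4.98.
y₂ = 4.98 × 0.336 = 1.67 m.
V₁ = Fr₁·√(g·y₁) = 3.86×√(9.81×0.336) = 7.01 m/s; q = V₁·y₁ = 2.35 m²/s. V₂ = q/y₂ = 2.35/1.67 = 1.41 m/s. E₁ = y₁ + V₁²/2g = 2.84 m; E₂ = y₂ + V₂²/2g = 1.77 m. ΔE = E₁ − E₂ = 1.06 m.

y₂ = 1.67 m; ΔE = 1.06 m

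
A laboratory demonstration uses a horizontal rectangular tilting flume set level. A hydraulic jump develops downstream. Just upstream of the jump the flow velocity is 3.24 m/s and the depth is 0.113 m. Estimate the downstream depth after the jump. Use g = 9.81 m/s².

y₂ = 0.439 m

Fr₁ = V₁/√(g·y₁) = 3.24/√(9.81×0.113) = 3.08.
From the momentum equation for a rectangular channel, y₂/y₁ = ½[√(1 + 8Fr₁²) − 1] = ½[√76.76 − 1] = 3.88.
y₂ = 3.88 × 0.113 = 0.439 m.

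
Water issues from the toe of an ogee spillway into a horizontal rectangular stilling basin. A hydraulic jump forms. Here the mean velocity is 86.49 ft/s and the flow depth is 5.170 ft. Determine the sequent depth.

Fr₁ = V₁/√(g·y₁) = 86.49/√(32.2×5.170) = 6.703.
From the momentum equation for a rectangular channel, y₂/y₁ = ½[√(1 + 8Fr₁²) − 1] = ½[√360.48 − 1] = 8.993.
y₂ = 8.993 × 5.170 = 46.49 ft.

y₂ = 46.49 ft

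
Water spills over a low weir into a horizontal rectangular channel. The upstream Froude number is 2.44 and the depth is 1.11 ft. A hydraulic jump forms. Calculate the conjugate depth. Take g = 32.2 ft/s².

y₂ = 3.32 ft

Fr₁ = 2.44 (given).
By Bélanger, y₂/y₁ = ½[√(1 + 8Fr₁²) − 1] = ½[√48.63 − 1] = 2.99.
y₂ = 2.99 × 1.11 = 3.32 ft.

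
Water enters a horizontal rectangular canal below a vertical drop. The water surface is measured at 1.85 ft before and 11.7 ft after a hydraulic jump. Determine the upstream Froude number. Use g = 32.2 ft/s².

Fr₁ = 4.81

For a rectangular channel the momentum equation gives q² = ½·g·y₁·y₂·(y₁ + y₂) = ½×32.2×1.85×11.7×13.5 = 4722.
q = √4722 = 68.7 ft²/s.
V₁ = q/y₁ = 37.1 ft/s; Fr₁ = V₁/√(g·y₁) = 4.81.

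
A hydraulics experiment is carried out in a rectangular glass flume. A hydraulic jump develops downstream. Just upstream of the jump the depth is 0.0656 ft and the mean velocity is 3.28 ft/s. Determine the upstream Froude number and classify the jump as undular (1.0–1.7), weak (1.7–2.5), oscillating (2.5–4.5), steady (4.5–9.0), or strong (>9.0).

Fr₁ = V₁/√(g·y₁) = 3.28/√(32.2×0.0656) = 2.26.
Fr₁ = 2.26 lies in the weak range.

Fr₁ = 2.26; weak jump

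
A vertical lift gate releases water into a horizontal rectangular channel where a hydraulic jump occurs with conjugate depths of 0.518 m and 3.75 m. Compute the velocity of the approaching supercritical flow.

For a rectangular channel the momentum equation gives q² = ½·g·y₁·y₂·(y₁ + y₂) = ½×9.81×0.518×3.75×4.27 = 40.7.
q = √40.7 = 6.38 m²/s.
V₁ = q/y₁ = 6.38/0.518 = 12.3 m/s.

V₁ = 12.3 m/s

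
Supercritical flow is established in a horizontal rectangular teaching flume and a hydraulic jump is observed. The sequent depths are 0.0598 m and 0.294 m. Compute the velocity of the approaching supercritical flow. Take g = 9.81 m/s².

For a rectangular channel the momentum equation gives q² = ½·g·y₁·y₂·(y₁ + y₂) = ½×9.81×0.0598×0.294×0.354 = 0.0305.
q = √0.0305 = 0.175 m²/s.
V₁ = q/y₁ = 0.175/0.0598 = 2.92 m/s.

V₁ = 2.92 m/s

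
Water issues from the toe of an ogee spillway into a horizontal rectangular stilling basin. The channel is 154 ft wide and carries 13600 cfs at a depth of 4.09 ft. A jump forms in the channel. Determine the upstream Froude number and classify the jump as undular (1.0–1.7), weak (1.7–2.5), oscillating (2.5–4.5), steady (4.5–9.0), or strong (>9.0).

q = Q/b = 13600/154 = 88.3 ft²/s; V₁ = q/y₁ = 21.6 ft/s. Fr₁ = V₁/√(g·y₁) = 1.88.
Fr₁ = 1.88 lies in the weak range.

Fr₁ = 1.88; weak jump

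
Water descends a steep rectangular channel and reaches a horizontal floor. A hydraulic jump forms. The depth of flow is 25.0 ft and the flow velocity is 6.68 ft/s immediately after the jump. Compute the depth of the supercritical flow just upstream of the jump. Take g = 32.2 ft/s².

y₁ = 2.52 ft

Fr₂ = V₂/√(g·y₂) = 6.68/√(32.2×25.0) = 0.235.
Applying the sequent-depth relation in reverse, y₁/y₂ = ½[√(1 + 8Fr₂²) − 1] = ½[√1.443 − 1] = 0.101.
y₁ = 0.101 × 25.0 = 2.52 ft.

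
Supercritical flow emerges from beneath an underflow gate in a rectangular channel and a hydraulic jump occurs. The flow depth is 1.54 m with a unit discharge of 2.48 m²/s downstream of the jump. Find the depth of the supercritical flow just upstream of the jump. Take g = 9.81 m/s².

V₂ = q/y₂ = 2.48/1.54 = 1.61 m/s; Fr₂ = V₂/√(g·y₂) = 0.414.
Applying the sequent-depth relation in reverse, y₁/y₂ = ½[√(1 + 8Fr₂²) − 1] = ½[√2.373 − 1] = 0.270.
y₁ = 0.270 × 1.54 = 0.416 m.

y₁ = 0.416 m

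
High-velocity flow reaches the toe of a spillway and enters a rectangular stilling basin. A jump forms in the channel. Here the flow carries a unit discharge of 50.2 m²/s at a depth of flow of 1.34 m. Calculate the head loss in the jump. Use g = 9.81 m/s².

ΔE = 53.6 m

V₁ = q/y₁ = 50.2/1.34 = 37.5 m/s. Fr₁ = V₁/√(g·y₁) = 37.5/√(9.81×1.34) = 10.3.
Bélanger equation: y₂/y₁ = ½[√(1 + 8Fr₁²) − 1] = ½[√855.1 − 1] = 14.1.
y₂ = 14.1 × 1.34 = 18.9 m.
V₂ = q/y₂ = 50.2/18.9 = 2.65 m/s. E₁ = y₁ + V₁²/2g = 72.9 m; E₂ = y₂ + V₂²/2g = 19.3 m. ΔE = E₁ − E₂ = 53.6 m.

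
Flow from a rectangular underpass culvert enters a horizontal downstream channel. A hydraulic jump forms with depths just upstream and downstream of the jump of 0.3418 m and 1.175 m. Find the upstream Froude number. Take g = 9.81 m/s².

Fr₁ = 2.762

For a rectangular channel the momentum equation gives q² = ½·g·y₁·y₂·(y₁ + y₂) = ½×9.81×0.3418×1.175×1.517 = 2.988.
q = √2.988 = 1.729 m²/s.
V₁ = q/y₁ = 5.057 m/s; Fr₁ = V₁/√(g·y₁) = 2.762.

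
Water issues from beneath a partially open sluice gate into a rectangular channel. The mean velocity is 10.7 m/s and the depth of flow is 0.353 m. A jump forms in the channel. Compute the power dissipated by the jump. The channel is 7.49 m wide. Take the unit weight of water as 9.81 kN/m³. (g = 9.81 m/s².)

P = 941 kW

Fr₁ = V₁/√(g·y₁) = 10.7/√(9.81×0.353) = 5.75.
From the momentum equation for a rectangular channel, y₂/y₁ = ½[√(1 + 8Fr₁²) − 1] = ½[√265.5 − 1] = 7.65.
y₂ = 7.65 × 0.353 = 2.70 m.
Head loss: ΔE = (y₂ − y₁)³/(4y₁y₂) = (2.70 − 0.353)³/(4×0.353×2.70) = 12.9/3.81 = 3.39 m.
q = V₁·y₁ = 10.7 × 0.353 = 3.78 m²/s. Q = q·b = 3.78 × 7.49 = 28.3 m³/s. P = γ·Q·ΔE = 9.81 × 28.3 × 3.39 = 941 kW.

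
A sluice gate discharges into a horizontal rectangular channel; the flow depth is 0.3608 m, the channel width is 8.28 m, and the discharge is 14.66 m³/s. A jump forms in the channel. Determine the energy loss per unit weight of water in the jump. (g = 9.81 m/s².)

ΔE = 0.3073 m

q = Q/b = 14.66/8.28 = 1.771 m²/s; V₁ = q/y₁ = 4.907 m/s. Fr₁ = V₁/√(g·y₁) = 2.608.
Conjugate-depth relation: y₂/y₁ = ½[√(1 + 8Fr₁²) − 1] = ½[√55.429 − 1] = 3.223.
y₂ = 3.223 × 0.3608 = 1.163 m.
V₂ = q/y₂ = 1.771/1.163 = 1.523 m/s. E₁ = y₁ + V₁²/2g = 1.588 m; E₂ = y₂ + V₂²/2g = 1.281 m. ΔE = E₁ − E₂ = 0.3073 m.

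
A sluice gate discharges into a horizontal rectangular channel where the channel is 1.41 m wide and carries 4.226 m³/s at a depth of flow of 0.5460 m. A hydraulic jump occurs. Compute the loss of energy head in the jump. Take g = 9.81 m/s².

ΔE = 0.3194 m

q = Q/b = 4.226/1.41 = 2.997 m²/s; V₁ = q/y₁ = 5.489 m/s. Fr₁ = V₁/√(g·y₁) = 2.372.
By Bélanger, y₂/y₁ = ½[√(1 + 8Fr₁²) − 1] = ½[√46.005 − 1] = 2.891.
y₂ = 2.891 × 0.5460 = 1.579 m.
V₂ = q/y₂ = 2.997/1.579 = 1.899 m/s. E₁ = y₁ + V₁²/2g = 2.082 m; E₂ = y₂ + V₂²/2g = 1.762 m. ΔE = E₁ − E₂ = 0.3194 m.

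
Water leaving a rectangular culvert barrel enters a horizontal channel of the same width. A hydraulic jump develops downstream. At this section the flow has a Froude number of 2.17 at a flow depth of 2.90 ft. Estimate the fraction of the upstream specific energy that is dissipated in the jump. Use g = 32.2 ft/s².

Fr₁ = 2.17 (given).
Bélanger equation: y₂/y₁ = ½[√(1 + 8Fr₁²) − 1] = ½[√38.67 − 1] = 2.61.
y₂ = 2.61 × 2.90 = 7.57 ft.
E₁ = y₁(1 + Fr₁²/2) = 2.90×(1 + 2.17²/2) = 9.73 ft. ΔE = (y₂ − y₁)³/(4y₁y₂) = 1.16 ft. ΔE/E₁ = 1.16/9.73 = 0.119.

ΔE/E₁ = 0.119 (11.9%)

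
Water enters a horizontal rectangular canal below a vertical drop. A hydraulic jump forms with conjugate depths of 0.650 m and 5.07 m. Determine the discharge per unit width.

q = 9.62 m²/s

For a rectangular channel the momentum equation gives q² = ½·g·y₁·y₂·(y₁ + y₂) = ½×9.81×0.650×5.07×5.72 = 92.5.
q = √92.5 = 9.62 m²/s.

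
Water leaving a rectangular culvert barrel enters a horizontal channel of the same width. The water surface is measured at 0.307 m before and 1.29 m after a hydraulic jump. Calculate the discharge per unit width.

q = 1.76 m²/s

For a rectangular channel the momentum equation gives q² = ½·g·y₁·y₂·(y₁ + y₂) = ½×9.81×0.307×1.29×1.60 = 3.10.
q = √3.10 = 1.76 m²/s.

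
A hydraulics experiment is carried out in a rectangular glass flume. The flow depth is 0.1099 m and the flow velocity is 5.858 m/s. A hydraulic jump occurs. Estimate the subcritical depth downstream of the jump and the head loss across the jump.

Fr₁ = V₁/√(g·y₁) = 5.858/√(9.81×0.1099) = 5.642.
Sequent-depth ratio: y₂/y₁ = ½[√(1 + 8Fr₁²) − 1] = ½[√255.64 − 1] = 7.494.
y₂ = 7.494 × 0.1099 = 0.8236 m.
Head loss: ΔE = (y₂ − y₁)³/(4y₁y₂) = (0.8236 − 0.1099)³/(4×0.1099×0.8236) = 0.3636/0.3621 = 1.004 m.

y₂ = 0.8236 m; ΔE = 1.004 m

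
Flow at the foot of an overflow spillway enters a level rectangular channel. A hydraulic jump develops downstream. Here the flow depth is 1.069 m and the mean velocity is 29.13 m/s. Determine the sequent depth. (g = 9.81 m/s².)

Fr₁ = V₁/√(g·y₁) = 29.13/√(9.81×1.069) = 8.995.
Bélanger equation: y₂/y₁ = ½[√(1 + 8Fr₁²) − 1] = ½[√648.33 − 1] = 12.23.
y₂ = 12.23 × 1.069 = 13.08 m.

y₂ = 13.08 m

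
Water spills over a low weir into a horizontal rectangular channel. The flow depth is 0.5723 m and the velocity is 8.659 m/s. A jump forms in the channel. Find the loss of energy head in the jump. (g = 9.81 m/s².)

Fr₁ = V₁/√(g·y₁) = 8.659/√(9.81×0.5723) = 3.654.
Sequent-depth ratio: y₂/y₁ = ½[√(1 + 8Fr₁²) − 1] = ½[√107.84 − 1] = 4.692.
y₂ = 4.692 × 0.5723 = 2.685 m.
Head loss: ΔE = (y₂ − y₁)³/(4y₁y₂) = (2.685 − 0.5723)³/(4×0.5723×2.685) = 9.435/6.147 = 1.535 m.

ΔE = 1.535 m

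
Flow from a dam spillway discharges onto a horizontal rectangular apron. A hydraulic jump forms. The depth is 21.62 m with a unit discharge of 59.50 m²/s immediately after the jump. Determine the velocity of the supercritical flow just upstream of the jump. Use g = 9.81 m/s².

V₂ = q/y₂ = 59.50/21.62 = 2.752 m/s; Fr₂ = V₂/√(g·y₂) = 0.1890.
Applying the sequent-depth relation in reverse, y₁/y₂ = ½[√(1 + 8Fr₂²) − 1] = ½[√1.2857 − 1] = 0.06694.
y₁ = 0.06694 × 21.62 = 1.447 m.
V₁ = q/y₁ = 59.50/1.447 = 41.11 m/s.

V₁ = 41.11 m/s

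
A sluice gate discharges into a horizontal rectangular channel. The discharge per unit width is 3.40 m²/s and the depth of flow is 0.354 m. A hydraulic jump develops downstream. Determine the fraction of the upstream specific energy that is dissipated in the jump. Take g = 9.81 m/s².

V₁ = q/y₁ = 3.40/0.354 = 9.60 m/s. Fr₁ = V₁/√(g·y₁) = 9.60/√(9.81×0.354) = 5.15.
Conjugate-depth relation: y₂/y₁ = ½[√(1 + 8Fr₁²) − 1] = ½[√213.5 − 1] = 6.81.
y₂ = 6.81 × 0.354 = 2.41 m.
E₁ = y₁ + V₁²/2g = 5.06 m. ΔE = (y₂ − y₁)³/(4y₁y₂) = 2.54 m. ΔE/E₁ = 2.54/5.06 = 0.503.

ΔE/E₁ = 0.503 (50.3%)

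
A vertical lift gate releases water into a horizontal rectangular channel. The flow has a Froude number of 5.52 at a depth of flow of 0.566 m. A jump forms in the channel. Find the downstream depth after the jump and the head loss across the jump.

y₂ = 4.14 m; ΔE = 4.88 m

Fr₁ = 5.52 (given).
By Bélanger, y₂/y₁ = ½[√(1 + 8Fr₁²) − 1] = ½[√244.8 − 1] = 7.32.
y₂ = 7.32 × 0.566 = 4.14 m.
Head loss: ΔE = (y₂ − y₁)³/(4y₁y₂) = (4.14 − 0.566)³/(4×0.566×4.14) = 45.8/9.38 = 4.88 m.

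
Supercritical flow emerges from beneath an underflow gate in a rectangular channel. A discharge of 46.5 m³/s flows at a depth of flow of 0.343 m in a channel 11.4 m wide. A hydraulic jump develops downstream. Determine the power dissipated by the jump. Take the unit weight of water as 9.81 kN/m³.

P = 2042 kW

q = Q/b = 46.5/11.4 = 4.08 m²/s; V₁ = q/y₁ = 11.9 m/s. Fr₁ = V₁/√(g·y₁) = 6.48.
Bélanger equation: y₂/y₁ = ½[√(1 + 8Fr₁²) − 1] = ½[√337.2 − 1] = 8.68.
y₂ = 8.68 × 0.343 = 2.98 m.
Head loss: ΔE = (y₂ − y₁)³/(4y₁y₂) = (2.98 − 0.343)³/(4×0.343×2.98) = 18.3/4.09 = 4.48 m.
P = γ·Q·ΔE = 9.81 × 46.5 × 4.48 = 2042 kW.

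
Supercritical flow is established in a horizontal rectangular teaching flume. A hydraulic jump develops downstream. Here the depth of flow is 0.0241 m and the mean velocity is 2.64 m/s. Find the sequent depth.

Fr₁ = V₁/√(g·y₁) = 2.64/√(9.81×0.0241) = 5.43.
By Bélanger, y₂/y₁ = ½[√(1 + 8Fr₁²) − 1] = ½[√236.8 − 1] = 7.19.
y₂ = 7.19 × 0.0241 = 0.173 m.

y₂ = 0.173 m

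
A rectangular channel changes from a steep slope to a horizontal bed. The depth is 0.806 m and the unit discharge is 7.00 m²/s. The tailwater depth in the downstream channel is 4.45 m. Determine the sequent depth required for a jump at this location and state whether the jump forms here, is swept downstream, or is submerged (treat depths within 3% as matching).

y₂ = 3.14 m; the jump is submerged

V₁ = q/y₁ = 7.00/0.806 = 8.68 m/s. Fr₁ = V₁/√(g·y₁) = 8.68/√(9.81×0.806) = 3.09.
Bélanger equation: y₂/y₁ = ½[√(1 + 8Fr₁²) − 1] = ½[√77.32 − 1] = 3.90.
y₂ = 3.90 × 0.806 = 3.14 m.
Tailwater y_tw = 4.45 m: y_tw > y₂, so the jump is submerged.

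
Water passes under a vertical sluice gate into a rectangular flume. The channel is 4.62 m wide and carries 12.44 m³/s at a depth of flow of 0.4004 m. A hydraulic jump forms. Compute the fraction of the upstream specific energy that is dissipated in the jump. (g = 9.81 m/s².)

q = Q/b = 12.44/4.62 = 2.693 m²/s; V₁ = q/y₁ = 6.725 m/s. Fr₁ = V₁/√(g·y₁) = 3.393.
Bélanger equation: y₂/y₁ = ½[√(1 + 8Fr₁²) − 1] = ½[√93.108 − 1] = 4.325.
y₂ = 4.325 × 0.4004 = 1.732 m.
E₁ = y₁ + V₁²/2g = 2.705 m. ΔE = (y₂ − y₁)³/(4y₁y₂) = 0.8506 m. ΔE/E₁ = 0.8506/2.705 = 0.314.

ΔE/E₁ = 0.314 (31.4%)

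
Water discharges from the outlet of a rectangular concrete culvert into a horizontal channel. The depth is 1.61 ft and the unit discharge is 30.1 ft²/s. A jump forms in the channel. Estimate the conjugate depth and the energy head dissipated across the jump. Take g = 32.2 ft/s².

V₁ = q/y₁ = 30.1/1.61 = 18.7 ft/s. Fr₁ = V₁/√(g·y₁) = 18.7/√(32.2×1.61) = 2.60.
Sequent-depth ratio: y₂/y₁ = ½[√(1 + 8Fr₁²) − 1] = ½[√54.94 − 1] = 3.21.
y₂ = 3.21 × 1.61 = 5.16 ft.
V₂ = q/y₂ = 30.1/5.16 = 5.83 ft/s. E₁ = y₁ + V₁²/2g = 7.04 ft; E₂ = y₂ + V₂²/2g = 5.69 ft. ΔE = E₁ − E₂ = 1.35 ft.

y₂ = 5.16 ft; ΔE = 1.35 ft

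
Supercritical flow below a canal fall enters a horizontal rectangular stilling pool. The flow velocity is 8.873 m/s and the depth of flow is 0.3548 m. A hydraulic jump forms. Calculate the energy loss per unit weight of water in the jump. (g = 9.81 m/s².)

ΔE = 2.049 m

Fr₁ = V₁/√(g·y₁) = 8.873/√(9.81×0.3548) = 4.756.
Bélanger equation: y₂/y₁ = ½[√(1 + 8Fr₁²) − 1] = ½[√181.96 − 1] = 6.245.
y₂ = 6.245 × 0.3548 = 2.216 m.
q = V₁·y₁ = 8.873 × 0.3548 = 3.148 m²/s. V₂ = q/y₂ = 3.148/2.216 = 1.421 m/s. E₁ = y₁ + V₁²/2g = 4.368 m; E₂ = y₂ + V₂²/2g = 2.318 m. ΔE = E₁ − E₂ = 2.049 m.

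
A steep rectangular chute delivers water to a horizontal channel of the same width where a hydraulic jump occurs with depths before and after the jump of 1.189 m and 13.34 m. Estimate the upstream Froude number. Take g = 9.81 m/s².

Fr₁ = 8.279

For a rectangular channel the momentum equation gives q² = ½·g·y₁·y₂·(y₁ + y₂) = ½×9.81×1.189×13.34×14.53 = 1130.
q = √1130 = 33.62 m²/s.
V₁ = q/y₁ = 28.28 m/s; Fr₁ = V₁/√(g·y₁) = 8.279.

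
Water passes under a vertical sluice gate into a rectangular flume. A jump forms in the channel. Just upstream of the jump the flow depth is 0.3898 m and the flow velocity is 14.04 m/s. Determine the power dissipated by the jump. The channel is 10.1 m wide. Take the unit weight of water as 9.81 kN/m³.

P = 3558 kW

Fr₁ = V₁/√(g·y₁) = 14.04/√(9.81×0.3898) = 7.180.
Sequent-depth ratio: y₂/y₁ = ½[√(1 + 8Fr₁²) − 1] = ½[√413.39 − 1] = 9.666.
y₂ = 9.666 × 0.3898 = 3.768 m.
Head loss: ΔE = (y₂ − y₁)³/(4y₁y₂) = (3.768 − 0.3898)³/(4×0.3898×3.768) = 38.55/5.875 = 6.561 m.
q = V₁·y₁ = 14.04 × 0.3898 = 5.473 m²/s. Q = q·b = 5.473 × 10.1 = 55.28 m³/s. P = γ·Q·ΔE = 9.81 × 55.28 × 6.561 = 3558 kW.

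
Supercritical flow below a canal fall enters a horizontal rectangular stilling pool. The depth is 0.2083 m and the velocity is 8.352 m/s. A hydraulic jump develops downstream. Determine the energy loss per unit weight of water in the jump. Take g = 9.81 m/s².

Fr₁ = V₁/√(g·y₁) = 8.352/√(9.81×0.2083) = 5.843.
Sequent-depth ratio: y₂/y₁ = ½[√(1 + 8Fr₁²) − 1] = ½[√274.09 − 1] = 7.778.
y₂ = 7.778 × 0.2083 = 1.620 m.
Head loss: ΔE = (y₂ − y₁)³/(4y₁y₂) = (1.620 − 0.2083)³/(4×0.2083×1.620) = 2.814/1.350 = 2.085 m.

ΔE = 2.085 m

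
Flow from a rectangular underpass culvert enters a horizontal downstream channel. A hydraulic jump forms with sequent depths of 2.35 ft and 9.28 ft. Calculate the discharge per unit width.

For a rectangular channel the momentum equation gives q² = ½·g·y₁·y₂·(y₁ + y₂) = ½×32.2×2.35×9.28×11.6 = 4083.
q = √4083 = 63.9 ft²/s.

q = 63.9 ft²/s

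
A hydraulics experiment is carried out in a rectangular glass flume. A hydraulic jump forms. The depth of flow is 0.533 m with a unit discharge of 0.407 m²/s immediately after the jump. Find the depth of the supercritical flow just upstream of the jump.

V₂ = q/y₂ = 0.407/0.533 = 0.764 m/s; Fr₂ = V₂/√(g·y₂) = 0.334.
The Bélanger relation is symmetric: y₁/y₂ = ½[√(1 + 8Fr₂²) − 1] = ½[√1.892 − 1] = 0.188.
y₁ = 0.188 × 0.533 = 0.100 m.

y₁ = 0.100 m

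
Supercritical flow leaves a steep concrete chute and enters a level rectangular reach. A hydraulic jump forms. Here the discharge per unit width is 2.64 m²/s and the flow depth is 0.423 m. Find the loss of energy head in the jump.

V₁ = q/y₁ = 2.64/0.423 = 6.24 m/s. Fr₁ = V₁/√(g·y₁) = 6.24/√(9.81×0.423) = 3.06.
From the momentum equation for a rectangular channel, y₂/y₁ = ½[√(1 + 8Fr₁²) − 1] = ½[√76.09 − 1] = 3.86.
y₂ = 3.86 × 0.423 = 1.63 m.
V₂ = q/y₂ = 2.64/1.63 = 1.62 m/s. E₁ = y₁ + V₁²/2g = 2.41 m; E₂ = y₂ + V₂²/2g = 1.77 m. ΔE = E₁ − E₂ = 0.642 m.

ΔE = 0.642 m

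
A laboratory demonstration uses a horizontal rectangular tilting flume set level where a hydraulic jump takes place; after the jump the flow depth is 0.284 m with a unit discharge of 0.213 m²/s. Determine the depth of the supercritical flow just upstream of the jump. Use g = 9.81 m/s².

V₂ = q/y₂ = 0.213/0.284 = 0.750 m/s; Fr₂ = V₂/√(g·y₂) = 0.449.
Applying the sequent-depth relation in reverse, y₁/y₂ = ½[√(1 + 8Fr₂²) − 1] = ½[√2.615 − 1] = 0.309.
y₁ = 0.309 × 0.284 = 0.0876 m.

y₁ = 0.0876 m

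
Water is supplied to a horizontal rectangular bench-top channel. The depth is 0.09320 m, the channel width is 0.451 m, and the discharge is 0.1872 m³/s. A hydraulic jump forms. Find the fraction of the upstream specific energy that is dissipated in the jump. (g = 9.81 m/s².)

q = Q/b = 0.1872/0.451 = 0.4151 m²/s; V₁ = q/y₁ = 4.454 m/s. Fr₁ = V₁/√(g·y₁) = 4.658.
Sequent-depth ratio: y₂/y₁ = ½[√(1 + 8Fr₁²) − 1] = ½[√174.55 − 1] = 6.106.
y₂ = 6.106 × 0.09320 = 0.5691 m.
E₁ = y₁ + V₁²/2g = 1.104 m. ΔE = (y₂ − y₁)³/(4y₁y₂) = 0.5080 m. ΔE/E₁ = 0.5080/1.104 = 0.460.

ΔE/E₁ = 0.460 (46.0%)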